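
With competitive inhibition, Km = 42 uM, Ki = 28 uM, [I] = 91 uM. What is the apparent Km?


Km_app = Km * (1 + [I]/Ki)
Km_app = 42 * (1 + 91/28)
Km_app = 178.5 uM

178.5 uM


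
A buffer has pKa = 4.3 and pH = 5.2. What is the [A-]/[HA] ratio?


[A-]/[HA] = 10^(pH - pKa)
= 10^(5.2 - 4.3)
= 7.9433

7.9433


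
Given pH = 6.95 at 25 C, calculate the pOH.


pOH = 14 - pH
pOH = 14 - 6.95
pOH = 7.05

7.05


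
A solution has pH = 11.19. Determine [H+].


[H+] = 10^(-pH)
[H+] = 10^(-11.19)
[H+] = 6.457e-12 M

6.457e-12 M


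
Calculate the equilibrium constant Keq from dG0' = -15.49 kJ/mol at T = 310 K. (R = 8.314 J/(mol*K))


Keq = exp(-dG0 * 1000 / (R * T))
Keq = exp(-(-15.49) * 1000 / (8.314 * 310))
Keq = 407.5128

407.5128


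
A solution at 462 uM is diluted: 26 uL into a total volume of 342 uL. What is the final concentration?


C2 = C1 * V1 / V2
C2 = 462 * 26 / 342
C2 = 35.1228 uM

35.1228 uM


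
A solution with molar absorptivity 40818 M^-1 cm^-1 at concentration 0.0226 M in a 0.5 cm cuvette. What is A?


A = epsilon * c * l
A = 40818 * 0.0226 * 0.5
A = 461.2434

461.2434


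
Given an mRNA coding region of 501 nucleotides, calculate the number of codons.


codons = nucleotides / 3
codons = 501 / 3 = 167

167


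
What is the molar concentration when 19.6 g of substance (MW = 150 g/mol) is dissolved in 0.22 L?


C = (mass / MW) / volume
C = (19.6 / 150) / 0.22
C = 0.5939 M

0.5939 M


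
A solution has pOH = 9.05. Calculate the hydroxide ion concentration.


[OH-] = 10^(-pOH)
[OH-] = 10^(-9.05)
[OH-] = 8.913e-10 M

8.913e-10 M


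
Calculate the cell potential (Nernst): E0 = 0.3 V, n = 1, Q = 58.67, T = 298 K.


E = E0 - (RT/nF) * ln(Q)
E = 0.3 - (8.314 * 298 / (1 * 96485)) * ln(58.67)
E = 0.1954 V

0.1954 V


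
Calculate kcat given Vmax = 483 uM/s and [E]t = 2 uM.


kcat = Vmax / [E]t
kcat = 483 / 2
kcat = 241.5 s^-1

241.5 s^-1


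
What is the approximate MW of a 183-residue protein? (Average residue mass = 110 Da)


MW = n_residues * 110 Da
MW = 183 * 110
MW = 20130 Da

20130 Da


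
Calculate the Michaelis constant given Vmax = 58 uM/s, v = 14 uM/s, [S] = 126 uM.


Km = [S] * (Vmax - v) / v
Km = 126 * (58 - 14) / 14
Km = 396.0 uM

396.0 uM


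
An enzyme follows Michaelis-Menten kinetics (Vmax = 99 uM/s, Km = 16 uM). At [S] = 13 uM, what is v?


v = Vmax * [S] / (Km + [S])
v = 99 * 13 / (16 + 13)
v = 44.3793 uM/s

44.3793 uM/s


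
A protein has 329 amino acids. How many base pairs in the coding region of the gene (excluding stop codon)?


Each amino acid = 1 codon = 3 bp
bp = 329 * 3 = 987 bp

987 bp


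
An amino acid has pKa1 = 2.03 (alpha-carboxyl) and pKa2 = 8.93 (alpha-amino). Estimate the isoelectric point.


pI = (pKa1 + pKa2) / 2
pI = (2.03 + 8.93) / 2
pI = 5.48

5.48


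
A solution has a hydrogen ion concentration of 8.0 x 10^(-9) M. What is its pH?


pH = -log10([H+])
pH = -log10(8.0 x 10^(-9))
pH = 8.0969

8.0969


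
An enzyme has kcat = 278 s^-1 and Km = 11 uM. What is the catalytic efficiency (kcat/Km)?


Catalytic efficiency = kcat / Km
= 278 / 11
= 25.2727 uM^-1*s^-1

25.2727 uM^-1*s^-1


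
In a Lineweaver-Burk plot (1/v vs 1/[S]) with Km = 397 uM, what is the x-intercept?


x-intercept = -1/Km
= -1/397
= -0.0025 1/uM

-0.0025 1/uM


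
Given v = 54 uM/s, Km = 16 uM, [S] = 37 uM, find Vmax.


Vmax = v * (Km + [S]) / [S]
Vmax = 54 * (16 + 37) / 37
Vmax = 77.3514 uM/s

77.3514 uM/s


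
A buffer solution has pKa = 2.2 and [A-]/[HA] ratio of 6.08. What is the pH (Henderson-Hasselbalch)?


pH = pKa + log10([A-]/[HA])
pH = 2.2 + log10(6.08)
pH = 2.9839

2.9839


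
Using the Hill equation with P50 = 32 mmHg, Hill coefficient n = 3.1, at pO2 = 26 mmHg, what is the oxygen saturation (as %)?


Y = pO2^n / (P50^n + pO2^n)
Y = 26^3.1 / (32^3.1 + 26^3.1)
Y = 34.44%

34.44%


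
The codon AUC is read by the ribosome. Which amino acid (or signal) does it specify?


Standard genetic code lookup.
Codon AUC -> Ile

Ile


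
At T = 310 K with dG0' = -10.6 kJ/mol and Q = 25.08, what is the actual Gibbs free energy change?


dG = dG0' + RT * ln(Q) / 1000
dG = -10.6 + 8.314 * 310 * ln(25.08) / 1000
dG = -2.2956 kJ/mol

-2.2956 kJ/mol


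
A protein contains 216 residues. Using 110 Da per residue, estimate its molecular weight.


MW = n_residues * 110 Da
MW = 216 * 110
MW = 23760 Da

23760 Da


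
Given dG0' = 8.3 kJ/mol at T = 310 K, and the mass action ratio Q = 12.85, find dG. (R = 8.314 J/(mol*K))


dG = dG0' + RT * ln(Q) / 1000
dG = 8.3 + 8.314 * 310 * ln(12.85) / 1000
dG = 14.8808 kJ/mol

14.8808 kJ/mol


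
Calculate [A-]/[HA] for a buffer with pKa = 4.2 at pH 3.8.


[A-]/[HA] = 10^(pH - pKa)
= 10^(3.8 - 4.2)
= 0.3981

0.3981


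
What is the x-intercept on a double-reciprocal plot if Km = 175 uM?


x-intercept = -1/Km
= -1/175
= -0.0057 1/uM

-0.0057 1/uM


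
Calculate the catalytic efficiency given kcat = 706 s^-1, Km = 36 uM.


Catalytic efficiency = kcat / Km
= 706 / 36
= 19.6111 uM^-1*s^-1

19.6111 uM^-1*s^-1


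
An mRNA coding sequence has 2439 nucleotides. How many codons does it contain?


codons = nucleotides / 3
codons = 2439 / 3 = 813

813


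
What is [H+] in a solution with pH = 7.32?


[H+] = 10^(-pH)
[H+] = 10^(-7.32)
[H+] = 4.786e-08 M

4.786e-08 M


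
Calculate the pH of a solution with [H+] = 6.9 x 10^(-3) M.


pH = -log10([H+])
pH = -log10(6.9 x 10^(-3))
pH = 2.1612

2.1612


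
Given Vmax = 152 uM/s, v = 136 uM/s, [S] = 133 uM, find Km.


Km = [S] * (Vmax - v) / v
Km = 133 * (152 - 136) / 136
Km = 15.6471 uM

15.6471 uM


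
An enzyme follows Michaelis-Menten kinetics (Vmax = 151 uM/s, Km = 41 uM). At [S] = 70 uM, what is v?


v = Vmax * [S] / (Km + [S])
v = 151 * 70 / (41 + 70)
v = 95.2252 uM/s

95.2252 uM/s


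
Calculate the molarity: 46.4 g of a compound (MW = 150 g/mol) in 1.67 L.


C = (mass / MW) / volume
C = (46.4 / 150) / 1.67
C = 0.1852 M

0.1852 M


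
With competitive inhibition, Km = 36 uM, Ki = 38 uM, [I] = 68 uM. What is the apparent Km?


Km_app = Km * (1 + [I]/Ki)
Km_app = 36 * (1 + 68/38)
Km_app = 100.4211 uM

100.4211 uM


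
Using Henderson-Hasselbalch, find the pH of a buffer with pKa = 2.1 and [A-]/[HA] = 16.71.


pH = pKa + log10([A-]/[HA])
pH = 2.1 + log10(16.71)
pH = 3.323

3.323


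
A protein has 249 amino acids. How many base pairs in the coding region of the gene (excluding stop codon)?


Each amino acid = 1 codon = 3 bp
bp = 249 * 3 = 747 bp

747 bp


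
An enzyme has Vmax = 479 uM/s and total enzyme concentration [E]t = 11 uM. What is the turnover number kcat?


kcat = Vmax / [E]t
kcat = 479 / 11
kcat = 43.5455 s^-1

43.5455 s^-1


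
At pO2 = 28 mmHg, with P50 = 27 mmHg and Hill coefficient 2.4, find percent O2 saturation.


Y = pO2^n / (P50^n + pO2^n)
Y = 28^2.4 / (27^2.4 + 28^2.4)
Y = 52.18%

52.18%


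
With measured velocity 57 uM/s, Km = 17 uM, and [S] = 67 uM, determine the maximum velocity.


Vmax = v * (Km + [S]) / [S]
Vmax = 57 * (17 + 67) / 67
Vmax = 71.4627 uM/s

71.4627 uM/s


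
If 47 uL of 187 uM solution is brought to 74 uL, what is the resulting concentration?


C2 = C1 * V1 / V2
C2 = 187 * 47 / 74
C2 = 118.7703 uM

118.7703 uM


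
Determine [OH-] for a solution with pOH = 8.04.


[OH-] = 10^(-pOH)
[OH-] = 10^(-8.04)
[OH-] = 9.120e-09 M

9.120e-09 M


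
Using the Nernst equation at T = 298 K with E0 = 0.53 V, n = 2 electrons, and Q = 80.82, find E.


E = E0 - (RT/nF) * ln(Q)
E = 0.53 - (8.314 * 298 / (2 * 96485)) * ln(80.82)
E = 0.4736 V

0.4736 V


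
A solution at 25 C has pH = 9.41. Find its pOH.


pOH = 14 - pH
pOH = 14 - 9.41
pOH = 4.59

4.59


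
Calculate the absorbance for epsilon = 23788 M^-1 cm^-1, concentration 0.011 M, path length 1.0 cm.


A = epsilon * c * l
A = 23788 * 0.011 * 1.0
A = 261.668

261.668


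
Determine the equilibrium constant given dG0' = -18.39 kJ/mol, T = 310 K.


Keq = exp(-dG0 * 1000 / (R * T))
Keq = exp(-(-18.39) * 1000 / (8.314 * 310))
Keq = 1255.4677

1255.4677


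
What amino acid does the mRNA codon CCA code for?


Standard genetic code lookup.
Codon CCA -> Pro

Pro


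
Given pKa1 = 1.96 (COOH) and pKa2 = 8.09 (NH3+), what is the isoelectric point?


pI = (pKa1 + pKa2) / 2
pI = (1.96 + 8.09) / 2
pI = 5.025

5.025


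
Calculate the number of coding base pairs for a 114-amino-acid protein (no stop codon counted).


Each amino acid = 1 codon = 3 bp
bp = 114 * 3 = 342 bp

342 bp


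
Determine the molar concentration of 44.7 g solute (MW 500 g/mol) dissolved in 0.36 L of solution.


C = (mass / MW) / volume
C = (44.7 / 500) / 0.36
C = 0.2483 M

0.2483 M


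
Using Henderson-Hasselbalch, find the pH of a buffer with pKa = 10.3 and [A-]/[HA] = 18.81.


pH = pKa + log10([A-]/[HA])
pH = 10.3 + log10(18.81)
pH = 11.5744

11.5744


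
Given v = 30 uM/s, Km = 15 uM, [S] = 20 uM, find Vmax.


Vmax = v * (Km + [S]) / [S]
Vmax = 30 * (15 + 20) / 20
Vmax = 52.5 uM/s

52.5 uM/s


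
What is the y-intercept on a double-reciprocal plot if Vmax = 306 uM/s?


y-intercept = 1/Vmax
= 1/306
= 0.0033 s/uM

0.0033 s/uM


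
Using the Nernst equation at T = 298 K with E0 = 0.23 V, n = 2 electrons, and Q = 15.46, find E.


E = E0 - (RT/nF) * ln(Q)
E = 0.23 - (8.314 * 298 / (2 * 96485)) * ln(15.46)
E = 0.1948 V

0.1948 V


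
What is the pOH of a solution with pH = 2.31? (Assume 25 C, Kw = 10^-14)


pOH = 14 - pH
pOH = 14 - 2.31
pOH = 11.69

11.69


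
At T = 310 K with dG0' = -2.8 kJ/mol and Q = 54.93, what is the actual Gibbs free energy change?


dG = dG0' + RT * ln(Q) / 1000
dG = -2.8 + 8.314 * 310 * ln(54.93) / 1000
dG = 7.525 kJ/mol

7.525 kJ/mol


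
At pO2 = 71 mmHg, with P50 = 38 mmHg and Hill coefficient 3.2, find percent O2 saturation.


Y = pO2^n / (P50^n + pO2^n)
Y = 71^3.2 / (38^3.2 + 71^3.2)
Y = 88.08%

88.08%


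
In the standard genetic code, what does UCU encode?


Standard genetic code lookup.
Codon UCU -> Ser

Ser


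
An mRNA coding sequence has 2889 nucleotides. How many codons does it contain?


codons = nucleotides / 3
codons = 2889 / 3 = 963

963


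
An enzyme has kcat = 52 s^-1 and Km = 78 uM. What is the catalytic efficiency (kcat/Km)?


Catalytic efficiency = kcat / Km
= 52 / 78
= 0.6667 uM^-1*s^-1

0.6667 uM^-1*s^-1


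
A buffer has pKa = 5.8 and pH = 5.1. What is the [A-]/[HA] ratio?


[A-]/[HA] = 10^(pH - pKa)
= 10^(5.1 - 5.8)
= 0.1995

0.1995


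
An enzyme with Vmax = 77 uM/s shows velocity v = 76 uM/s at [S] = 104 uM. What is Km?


Km = [S] * (Vmax - v) / v
Km = 104 * (77 - 76) / 76
Km = 1.3684 uM

1.3684 uM


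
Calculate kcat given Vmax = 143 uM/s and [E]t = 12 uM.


kcat = Vmax / [E]t
kcat = 143 / 12
kcat = 11.9167 s^-1

11.9167 s^-1


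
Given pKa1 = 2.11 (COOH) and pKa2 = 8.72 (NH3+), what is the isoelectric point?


pI = (pKa1 + pKa2) / 2
pI = (2.11 + 8.72) / 2
pI = 5.415

5.415


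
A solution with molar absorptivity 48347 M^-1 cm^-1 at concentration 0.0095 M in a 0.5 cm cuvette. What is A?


A = epsilon * c * l
A = 48347 * 0.0095 * 0.5
A = 229.6482

229.6482


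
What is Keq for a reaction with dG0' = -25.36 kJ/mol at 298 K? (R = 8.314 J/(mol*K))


Keq = exp(-dG0 * 1000 / (R * T))
Keq = exp(-(-25.36) * 1000 / (8.314 * 298))
Keq = 27884.539

27884.539


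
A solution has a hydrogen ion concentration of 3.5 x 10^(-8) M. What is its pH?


pH = -log10([H+])
pH = -log10(3.5 x 10^(-8))
pH = 7.4559

7.4559


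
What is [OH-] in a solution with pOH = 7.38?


[OH-] = 10^(-pOH)
[OH-] = 10^(-7.38)
[OH-] = 4.169e-08 M

4.169e-08 M


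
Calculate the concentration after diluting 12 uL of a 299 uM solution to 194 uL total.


C2 = C1 * V1 / V2
C2 = 299 * 12 / 194
C2 = 18.4948 uM

18.4948 uM


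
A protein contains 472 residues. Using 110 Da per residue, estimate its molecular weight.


MW = n_residues * 110 Da
MW = 472 * 110
MW = 51920 Da

51920 Da


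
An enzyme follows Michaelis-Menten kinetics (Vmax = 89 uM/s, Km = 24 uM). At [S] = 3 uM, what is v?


v = Vmax * [S] / (Km + [S])
v = 89 * 3 / (24 + 3)
v = 9.8889 uM/s

9.8889 uM/s


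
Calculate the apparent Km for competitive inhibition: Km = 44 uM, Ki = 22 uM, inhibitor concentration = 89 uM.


Km_app = Km * (1 + [I]/Ki)
Km_app = 44 * (1 + 89/22)
Km_app = 222.0 uM

222.0 uM


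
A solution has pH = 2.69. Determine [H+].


[H+] = 10^(-pH)
[H+] = 10^(-2.69)
[H+] = 0.002 M

0.002 M


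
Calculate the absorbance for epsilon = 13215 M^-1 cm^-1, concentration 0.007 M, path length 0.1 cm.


A = epsilon * c * l
A = 13215 * 0.007 * 0.1
A = 9.2505

9.2505


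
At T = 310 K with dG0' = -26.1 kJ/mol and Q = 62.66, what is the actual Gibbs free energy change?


dG = dG0' + RT * ln(Q) / 1000
dG = -26.1 + 8.314 * 310 * ln(62.66) / 1000
dG = -15.4357 kJ/mol

-15.4357 kJ/mol


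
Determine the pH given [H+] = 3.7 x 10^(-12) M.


pH = -log10([H+])
pH = -log10(3.7 x 10^(-12))
pH = 11.4318

11.4318


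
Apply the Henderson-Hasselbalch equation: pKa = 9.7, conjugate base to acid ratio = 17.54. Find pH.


pH = pKa + log10([A-]/[HA])
pH = 9.7 + log10(17.54)
pH = 10.944

10.944


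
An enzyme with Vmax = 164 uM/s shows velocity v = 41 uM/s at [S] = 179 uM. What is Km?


Km = [S] * (Vmax - v) / v
Km = 179 * (164 - 41) / 41
Km = 537.0 uM

537.0 uM


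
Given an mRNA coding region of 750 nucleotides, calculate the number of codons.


codons = nucleotides / 3
codons = 750 / 3 = 250

250


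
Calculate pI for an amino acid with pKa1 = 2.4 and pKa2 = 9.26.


pI = (pKa1 + pKa2) / 2
pI = (2.4 + 9.26) / 2
pI = 5.83

5.83


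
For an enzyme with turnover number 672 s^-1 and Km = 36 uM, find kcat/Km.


Catalytic efficiency = kcat / Km
= 672 / 36
= 18.6667 uM^-1*s^-1

18.6667 uM^-1*s^-1


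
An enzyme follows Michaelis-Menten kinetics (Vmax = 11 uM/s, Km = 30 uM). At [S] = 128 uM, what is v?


v = Vmax * [S] / (Km + [S])
v = 11 * 128 / (30 + 128)
v = 8.9114 uM/s

8.9114 uM/s


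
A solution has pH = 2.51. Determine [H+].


[H+] = 10^(-pH)
[H+] = 10^(-2.51)
[H+] = 0.0031 M

0.0031 M


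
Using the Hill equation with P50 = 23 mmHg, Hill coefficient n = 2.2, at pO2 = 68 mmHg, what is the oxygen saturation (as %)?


Y = pO2^n / (P50^n + pO2^n)
Y = 68^2.2 / (23^2.2 + 68^2.2)
Y = 91.57%

91.57%


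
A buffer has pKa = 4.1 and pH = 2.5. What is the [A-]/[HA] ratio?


[A-]/[HA] = 10^(pH - pKa)
= 10^(2.5 - 4.1)
= 0.0251

0.0251


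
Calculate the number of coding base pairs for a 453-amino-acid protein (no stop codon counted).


Each amino acid = 1 codon = 3 bp
bp = 453 * 3 = 1359 bp

1359 bp


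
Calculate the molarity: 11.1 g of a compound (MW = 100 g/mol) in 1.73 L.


C = (mass / MW) / volume
C = (11.1 / 100) / 1.73
C = 0.0642 M

0.0642 M


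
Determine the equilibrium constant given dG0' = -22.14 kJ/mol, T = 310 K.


Keq = exp(-dG0 * 1000 / (R * T))
Keq = exp(-(-22.14) * 1000 / (8.314 * 310))
Keq = 5378.9688

5378.9688


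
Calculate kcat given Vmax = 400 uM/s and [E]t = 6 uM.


kcat = Vmax / [E]t
kcat = 400 / 6
kcat = 66.6667 s^-1

66.6667 s^-1


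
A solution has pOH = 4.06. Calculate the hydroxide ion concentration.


[OH-] = 10^(-pOH)
[OH-] = 10^(-4.06)
[OH-] = 8.710e-05 M

8.710e-05 M


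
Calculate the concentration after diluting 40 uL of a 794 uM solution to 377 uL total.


C2 = C1 * V1 / V2
C2 = 794 * 40 / 377
C2 = 84.244 uM

84.244 uM


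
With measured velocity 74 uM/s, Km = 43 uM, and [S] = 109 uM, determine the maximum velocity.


Vmax = v * (Km + [S]) / [S]
Vmax = 74 * (43 + 109) / 109
Vmax = 103.1927 uM/s

103.1927 uM/s


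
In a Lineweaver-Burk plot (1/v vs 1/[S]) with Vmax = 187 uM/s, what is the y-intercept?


y-intercept = 1/Vmax
= 1/187
= 0.0053 s/uM

0.0053 s/uM


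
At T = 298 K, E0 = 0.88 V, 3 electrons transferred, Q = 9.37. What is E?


E = E0 - (RT/nF) * ln(Q)
E = 0.88 - (8.314 * 298 / (3 * 96485)) * ln(9.37)
E = 0.8608 V

0.8608 V


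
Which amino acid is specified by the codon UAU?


Standard genetic code lookup.
Codon UAU -> Tyr

Tyr


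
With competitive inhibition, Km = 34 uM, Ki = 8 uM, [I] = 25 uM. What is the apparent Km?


Km_app = Km * (1 + [I]/Ki)
Km_app = 34 * (1 + 25/8)
Km_app = 140.25 uM

140.25 uM


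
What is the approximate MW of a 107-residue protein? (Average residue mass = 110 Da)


MW = n_residues * 110 Da
MW = 107 * 110
MW = 11770 Da

11770 Da


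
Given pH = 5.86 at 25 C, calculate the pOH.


pOH = 14 - pH
pOH = 14 - 5.86
pOH = 8.14

8.14


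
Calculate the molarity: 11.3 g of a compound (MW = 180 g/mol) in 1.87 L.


C = (mass / MW) / volume
C = (11.3 / 180) / 1.87
C = 0.0336 M

0.0336 M


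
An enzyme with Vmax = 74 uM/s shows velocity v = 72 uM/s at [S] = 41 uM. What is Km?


Km = [S] * (Vmax - v) / v
Km = 41 * (74 - 72) / 72
Km = 1.1389 uM

1.1389 uM


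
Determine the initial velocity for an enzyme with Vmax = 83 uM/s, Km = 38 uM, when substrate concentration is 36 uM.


v = Vmax * [S] / (Km + [S])
v = 83 * 36 / (38 + 36)
v = 40.3784 uM/s

40.3784 uM/s


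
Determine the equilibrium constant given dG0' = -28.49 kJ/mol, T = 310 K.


Keq = exp(-dG0 * 1000 / (R * T))
Keq = exp(-(-28.49) * 1000 / (8.314 * 310))
Keq = 63198.2855

63198.2855


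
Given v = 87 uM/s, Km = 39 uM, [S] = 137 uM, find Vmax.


Vmax = v * (Km + [S]) / [S]
Vmax = 87 * (39 + 137) / 137
Vmax = 111.7664 uM/s

111.7664 uM/s


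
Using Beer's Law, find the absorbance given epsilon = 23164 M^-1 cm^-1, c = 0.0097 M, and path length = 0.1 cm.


A = epsilon * c * l
A = 23164 * 0.0097 * 0.1
A = 22.4691

22.4691


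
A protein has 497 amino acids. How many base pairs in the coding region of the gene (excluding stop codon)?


Each amino acid = 1 codon = 3 bp
bp = 497 * 3 = 1491 bp

1491 bp


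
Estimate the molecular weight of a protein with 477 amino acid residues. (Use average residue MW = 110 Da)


MW = n_residues * 110 Da
MW = 477 * 110
MW = 52470 Da

52470 Da


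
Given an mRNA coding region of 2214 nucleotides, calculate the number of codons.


codons = nucleotides / 3
codons = 2214 / 3 = 738

738


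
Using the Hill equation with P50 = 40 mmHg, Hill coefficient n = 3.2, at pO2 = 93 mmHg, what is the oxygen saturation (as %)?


Y = pO2^n / (P50^n + pO2^n)
Y = 93^3.2 / (40^3.2 + 93^3.2)
Y = 93.7%

93.7%


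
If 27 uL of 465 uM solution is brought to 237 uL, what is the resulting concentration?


C2 = C1 * V1 / V2
C2 = 465 * 27 / 237
C2 = 52.9747 uM

52.9747 uM


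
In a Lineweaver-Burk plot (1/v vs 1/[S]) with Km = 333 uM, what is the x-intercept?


x-intercept = -1/Km
= -1/333
= -0.003 1/uM

-0.003 1/uM


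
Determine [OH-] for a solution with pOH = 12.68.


[OH-] = 10^(-pOH)
[OH-] = 10^(-12.68)
[OH-] = 2.089e-13 M

2.089e-13 M


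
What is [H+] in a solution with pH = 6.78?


[H+] = 10^(-pH)
[H+] = 10^(-6.78)
[H+] = 1.660e-07 M

1.660e-07 M


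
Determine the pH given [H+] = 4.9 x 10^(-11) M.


pH = -log10([H+])
pH = -log10(4.9 x 10^(-11))
pH = 10.3098

10.3098


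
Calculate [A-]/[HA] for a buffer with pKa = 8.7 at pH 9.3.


[A-]/[HA] = 10^(pH - pKa)
= 10^(9.3 - 8.7)
= 3.9811

3.9811


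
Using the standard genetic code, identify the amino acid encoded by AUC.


Standard genetic code lookup.
Codon AUC -> Ile

Ile


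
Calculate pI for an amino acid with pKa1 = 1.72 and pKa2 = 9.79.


pI = (pKa1 + pKa2) / 2
pI = (1.72 + 9.79) / 2
pI = 5.755

5.755


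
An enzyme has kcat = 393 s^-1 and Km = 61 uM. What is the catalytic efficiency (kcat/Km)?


Catalytic efficiency = kcat / Km
= 393 / 61
= 6.4426 uM^-1*s^-1

6.4426 uM^-1*s^-1


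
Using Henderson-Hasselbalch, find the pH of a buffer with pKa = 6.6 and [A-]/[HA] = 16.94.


pH = pKa + log10([A-]/[HA])
pH = 6.6 + log10(16.94)
pH = 7.8289

7.8289


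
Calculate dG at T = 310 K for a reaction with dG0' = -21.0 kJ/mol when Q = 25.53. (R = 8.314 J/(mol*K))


dG = dG0' + RT * ln(Q) / 1000
dG = -21.0 + 8.314 * 310 * ln(25.53) / 1000
dG = -12.6498 kJ/mol

-12.6498 kJ/mol


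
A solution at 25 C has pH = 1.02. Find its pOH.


pOH = 14 - pH
pOH = 14 - 1.02
pOH = 12.98

12.98


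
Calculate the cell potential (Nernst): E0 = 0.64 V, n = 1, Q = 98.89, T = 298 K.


E = E0 - (RT/nF) * ln(Q)
E = 0.64 - (8.314 * 298 / (1 * 96485)) * ln(98.89)
E = 0.522 V

0.522 V


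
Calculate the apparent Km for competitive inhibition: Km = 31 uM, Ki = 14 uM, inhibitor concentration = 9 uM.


Km_app = Km * (1 + [I]/Ki)
Km_app = 31 * (1 + 9/14)
Km_app = 50.9286 uM

50.9286 uM


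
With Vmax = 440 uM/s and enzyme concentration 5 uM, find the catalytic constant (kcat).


kcat = Vmax / [E]t
kcat = 440 / 5
kcat = 88.0 s^-1

88.0 s^-1


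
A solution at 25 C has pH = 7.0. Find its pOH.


pOH = 14 - pH
pOH = 14 - 7.0
pOH = 7.0

7.0


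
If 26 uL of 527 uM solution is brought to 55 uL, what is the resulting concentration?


C2 = C1 * V1 / V2
C2 = 527 * 26 / 55
C2 = 249.1273 uM

249.1273 uM


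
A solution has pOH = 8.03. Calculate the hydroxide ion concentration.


[OH-] = 10^(-pOH)
[OH-] = 10^(-8.03)
[OH-] = 9.333e-09 M

9.333e-09 M


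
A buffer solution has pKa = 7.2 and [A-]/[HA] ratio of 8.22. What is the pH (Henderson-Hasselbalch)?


pH = pKa + log10([A-]/[HA])
pH = 7.2 + log10(8.22)
pH = 8.1149

8.1149


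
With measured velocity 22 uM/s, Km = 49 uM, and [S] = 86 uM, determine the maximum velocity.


Vmax = v * (Km + [S]) / [S]
Vmax = 22 * (49 + 86) / 86
Vmax = 34.5349 uM/s

34.5349 uM/s


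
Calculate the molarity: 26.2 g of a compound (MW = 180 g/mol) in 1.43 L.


C = (mass / MW) / volume
C = (26.2 / 180) / 1.43
C = 0.1018 M

0.1018 M


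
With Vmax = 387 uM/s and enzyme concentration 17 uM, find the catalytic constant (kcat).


kcat = Vmax / [E]t
kcat = 387 / 17
kcat = 22.7647 s^-1

22.7647 s^-1


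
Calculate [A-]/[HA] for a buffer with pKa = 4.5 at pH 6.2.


[A-]/[HA] = 10^(pH - pKa)
= 10^(6.2 - 4.5)
= 50.1187

50.1187


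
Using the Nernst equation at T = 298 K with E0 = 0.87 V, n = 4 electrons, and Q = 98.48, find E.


E = E0 - (RT/nF) * ln(Q)
E = 0.87 - (8.314 * 298 / (4 * 96485)) * ln(98.48)
E = 0.8405 V

0.8405 V


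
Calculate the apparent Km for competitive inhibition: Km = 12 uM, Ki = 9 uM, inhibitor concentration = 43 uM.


Km_app = Km * (1 + [I]/Ki)
Km_app = 12 * (1 + 43/9)
Km_app = 69.3333 uM

69.3333 uM


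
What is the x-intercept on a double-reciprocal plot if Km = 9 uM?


x-intercept = -1/Km
= -1/9
= -0.1111 1/uM

-0.1111 1/uM


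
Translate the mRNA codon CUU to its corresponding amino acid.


Standard genetic code lookup.
Codon CUU -> Leu

Leu


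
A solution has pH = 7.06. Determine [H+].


[H+] = 10^(-pH)
[H+] = 10^(-7.06)
[H+] = 8.710e-08 M

8.710e-08 M


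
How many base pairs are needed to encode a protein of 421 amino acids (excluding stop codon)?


Each amino acid = 1 codon = 3 bp
bp = 421 * 3 = 1263 bp

1263 bp


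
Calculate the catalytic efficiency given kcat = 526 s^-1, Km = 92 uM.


Catalytic efficiency = kcat / Km
= 526 / 92
= 5.7174 uM^-1*s^-1

5.7174 uM^-1*s^-1


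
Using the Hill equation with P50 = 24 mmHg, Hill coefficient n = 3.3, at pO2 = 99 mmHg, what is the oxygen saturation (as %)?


Y = pO2^n / (P50^n + pO2^n)
Y = 99^3.3 / (24^3.3 + 99^3.3)
Y = 99.08%

99.08%


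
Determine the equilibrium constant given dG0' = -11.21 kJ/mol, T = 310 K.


Keq = exp(-dG0 * 1000 / (R * T))
Keq = exp(-(-11.21) * 1000 / (8.314 * 310))
Keq = 77.4355

77.4355


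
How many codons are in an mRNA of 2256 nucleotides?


codons = nucleotides / 3
codons = 2256 / 3 = 752

752


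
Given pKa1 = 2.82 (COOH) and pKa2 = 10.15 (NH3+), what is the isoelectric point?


pI = (pKa1 + pKa2) / 2
pI = (2.82 + 10.15) / 2
pI = 6.485

6.485


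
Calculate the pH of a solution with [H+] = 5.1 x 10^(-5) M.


pH = -log10([H+])
pH = -log10(5.1 x 10^(-5))
pH = 4.2924

4.2924


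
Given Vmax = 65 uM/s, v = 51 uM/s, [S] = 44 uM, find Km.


Km = [S] * (Vmax - v) / v
Km = 44 * (65 - 51) / 51
Km = 12.0784 uM

12.0784 uM


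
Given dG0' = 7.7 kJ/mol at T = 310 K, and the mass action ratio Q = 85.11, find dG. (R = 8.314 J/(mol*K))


dG = dG0' + RT * ln(Q) / 1000
dG = 7.7 + 8.314 * 310 * ln(85.11) / 1000
dG = 19.1536 kJ/mol

19.1536 kJ/mol


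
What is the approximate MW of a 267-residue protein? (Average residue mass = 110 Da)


MW = n_residues * 110 Da
MW = 267 * 110
MW = 29370 Da

29370 Da


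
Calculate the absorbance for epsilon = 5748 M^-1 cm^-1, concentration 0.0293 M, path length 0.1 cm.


A = epsilon * c * l
A = 5748 * 0.0293 * 0.1
A = 16.8416

16.8416


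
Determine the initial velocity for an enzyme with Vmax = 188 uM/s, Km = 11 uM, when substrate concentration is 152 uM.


v = Vmax * [S] / (Km + [S])
v = 188 * 152 / (11 + 152)
v = 175.3129 uM/s

175.3129 uM/s


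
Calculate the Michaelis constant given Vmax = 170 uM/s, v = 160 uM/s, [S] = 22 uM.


Km = [S] * (Vmax - v) / v
Km = 22 * (170 - 160) / 160
Km = 1.375 uM

1.375 uM


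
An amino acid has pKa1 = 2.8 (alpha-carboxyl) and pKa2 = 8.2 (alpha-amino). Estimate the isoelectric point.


pI = (pKa1 + pKa2) / 2
pI = (2.8 + 8.2) / 2
pI = 5.5

5.5


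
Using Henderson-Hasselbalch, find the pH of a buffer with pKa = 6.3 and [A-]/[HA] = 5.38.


pH = pKa + log10([A-]/[HA])
pH = 6.3 + log10(5.38)
pH = 7.0308

7.0308


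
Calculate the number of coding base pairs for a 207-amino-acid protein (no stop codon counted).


Each amino acid = 1 codon = 3 bp
bp = 207 * 3 = 621 bp

621 bp


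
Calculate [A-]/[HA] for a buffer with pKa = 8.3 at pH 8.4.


[A-]/[HA] = 10^(pH - pKa)
= 10^(8.4 - 8.3)
= 1.2589

1.2589


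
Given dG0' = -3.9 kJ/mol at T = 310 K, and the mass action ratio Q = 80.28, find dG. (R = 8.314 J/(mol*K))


dG = dG0' + RT * ln(Q) / 1000
dG = -3.9 + 8.314 * 310 * ln(80.28) / 1000
dG = 7.403 kJ/mol

7.403 kJ/mol


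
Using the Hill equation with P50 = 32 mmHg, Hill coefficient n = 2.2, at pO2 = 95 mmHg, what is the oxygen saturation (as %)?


Y = pO2^n / (P50^n + pO2^n)
Y = 95^2.2 / (32^2.2 + 95^2.2)
Y = 91.64%

91.64%


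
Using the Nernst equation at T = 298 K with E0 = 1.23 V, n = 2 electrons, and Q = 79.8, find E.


E = E0 - (RT/nF) * ln(Q)
E = 1.23 - (8.314 * 298 / (2 * 96485)) * ln(79.8)
E = 1.1738 V

1.1738 V


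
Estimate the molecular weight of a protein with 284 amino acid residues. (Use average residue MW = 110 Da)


MW = n_residues * 110 Da
MW = 284 * 110
MW = 31240 Da

31240 Da


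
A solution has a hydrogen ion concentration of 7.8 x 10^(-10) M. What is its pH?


pH = -log10([H+])
pH = -log10(7.8 x 10^(-10))
pH = 9.1079

9.1079


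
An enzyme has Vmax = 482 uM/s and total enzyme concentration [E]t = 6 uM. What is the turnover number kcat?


kcat = Vmax / [E]t
kcat = 482 / 6
kcat = 80.3333 s^-1

80.3333 s^-1


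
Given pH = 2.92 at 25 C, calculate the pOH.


pOH = 14 - pH
pOH = 14 - 2.92
pOH = 11.08

11.08


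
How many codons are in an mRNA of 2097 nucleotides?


codons = nucleotides / 3
codons = 2097 / 3 = 699

699


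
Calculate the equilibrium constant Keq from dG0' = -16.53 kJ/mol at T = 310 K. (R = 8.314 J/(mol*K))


Keq = exp(-dG0 * 1000 / (R * T))
Keq = exp(-(-16.53) * 1000 / (8.314 * 310))
Keq = 610.0795

610.0795


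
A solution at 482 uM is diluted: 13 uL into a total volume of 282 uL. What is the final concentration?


C2 = C1 * V1 / V2
C2 = 482 * 13 / 282
C2 = 22.2199 uM

22.2199 uM


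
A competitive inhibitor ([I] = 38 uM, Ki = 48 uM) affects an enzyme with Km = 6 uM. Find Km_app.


Km_app = Km * (1 + [I]/Ki)
Km_app = 6 * (1 + 38/48)
Km_app = 10.75 uM

10.75 uM


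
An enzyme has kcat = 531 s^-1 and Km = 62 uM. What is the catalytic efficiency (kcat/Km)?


Catalytic efficiency = kcat / Km
= 531 / 62
= 8.5645 uM^-1*s^-1

8.5645 uM^-1*s^-1


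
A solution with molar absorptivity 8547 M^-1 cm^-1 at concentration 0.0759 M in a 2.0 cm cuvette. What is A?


A = epsilon * c * l
A = 8547 * 0.0759 * 2.0
A = 1297.4346

1297.4346


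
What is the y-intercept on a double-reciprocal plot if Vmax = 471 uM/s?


y-intercept = 1/Vmax
= 1/471
= 0.0021 s/uM

0.0021 s/uM


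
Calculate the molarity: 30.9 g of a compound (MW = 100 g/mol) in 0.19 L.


C = (mass / MW) / volume
C = (30.9 / 100) / 0.19
C = 1.6263 M

1.6263 M


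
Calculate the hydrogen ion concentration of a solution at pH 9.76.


[H+] = 10^(-pH)
[H+] = 10^(-9.76)
[H+] = 1.738e-10 M

1.738e-10 M


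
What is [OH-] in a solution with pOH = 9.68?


[OH-] = 10^(-pOH)
[OH-] = 10^(-9.68)
[OH-] = 2.089e-10 M

2.089e-10 M


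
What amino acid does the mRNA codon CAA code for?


Standard genetic code lookup.
Codon CAA -> Gln

Gln


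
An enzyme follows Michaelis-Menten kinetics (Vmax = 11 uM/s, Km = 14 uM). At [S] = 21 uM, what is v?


v = Vmax * [S] / (Km + [S])
v = 11 * 21 / (14 + 21)
v = 6.6 uM/s

6.6 uM/s


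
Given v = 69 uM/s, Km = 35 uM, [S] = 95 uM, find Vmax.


Vmax = v * (Km + [S]) / [S]
Vmax = 69 * (35 + 95) / 95
Vmax = 94.4211 uM/s

94.4211 uM/s


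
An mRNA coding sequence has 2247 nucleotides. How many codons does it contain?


codons = nucleotides / 3
codons = 2247 / 3 = 749

749


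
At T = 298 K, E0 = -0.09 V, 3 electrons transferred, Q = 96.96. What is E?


E = E0 - (RT/nF) * ln(Q)
E = -0.09 - (8.314 * 298 / (3 * 96485)) * ln(96.96)
E = -0.1292 V

-0.1292 V


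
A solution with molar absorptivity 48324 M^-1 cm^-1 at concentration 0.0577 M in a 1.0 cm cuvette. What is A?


A = epsilon * c * l
A = 48324 * 0.0577 * 1.0
A = 2788.2948

2788.2948


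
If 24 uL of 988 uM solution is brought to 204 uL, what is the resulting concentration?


C2 = C1 * V1 / V2
C2 = 988 * 24 / 204
C2 = 116.2353 uM

116.2353 uM


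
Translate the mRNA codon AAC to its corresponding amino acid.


Standard genetic code lookup.
Codon AAC -> Asn

Asn


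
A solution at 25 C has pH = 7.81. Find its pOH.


pOH = 14 - pH
pOH = 14 - 7.81
pOH = 6.19

6.19


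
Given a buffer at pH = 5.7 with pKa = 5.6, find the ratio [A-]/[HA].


[A-]/[HA] = 10^(pH - pKa)
= 10^(5.7 - 5.6)
= 1.2589

1.2589


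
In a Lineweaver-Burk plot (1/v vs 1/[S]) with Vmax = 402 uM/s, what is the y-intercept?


y-intercept = 1/Vmax
= 1/402
= 0.0025 s/uM

0.0025 s/uM


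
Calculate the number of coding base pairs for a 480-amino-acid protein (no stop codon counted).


Each amino acid = 1 codon = 3 bp
bp = 480 * 3 = 1440 bp

1440 bp


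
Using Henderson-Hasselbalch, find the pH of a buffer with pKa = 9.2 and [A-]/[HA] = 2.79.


pH = pKa + log10([A-]/[HA])
pH = 9.2 + log10(2.79)
pH = 9.6456

9.6456


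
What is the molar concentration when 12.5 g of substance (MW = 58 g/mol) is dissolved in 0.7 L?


C = (mass / MW) / volume
C = (12.5 / 58) / 0.7
C = 0.3079 M

0.3079 M


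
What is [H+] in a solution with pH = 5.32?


[H+] = 10^(-pH)
[H+] = 10^(-5.32)
[H+] = 4.786e-06 M

4.786e-06 M


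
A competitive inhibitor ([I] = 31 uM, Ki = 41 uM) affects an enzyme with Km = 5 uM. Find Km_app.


Km_app = Km * (1 + [I]/Ki)
Km_app = 5 * (1 + 31/41)
Km_app = 8.7805 uM

8.7805 uM


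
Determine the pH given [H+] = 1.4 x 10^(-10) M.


pH = -log10([H+])
pH = -log10(1.4 x 10^(-10))
pH = 9.8539

9.8539


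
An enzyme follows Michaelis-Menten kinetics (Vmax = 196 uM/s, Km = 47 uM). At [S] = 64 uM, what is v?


v = Vmax * [S] / (Km + [S])
v = 196 * 64 / (47 + 64)
v = 113.009 uM/s

113.009 uM/s


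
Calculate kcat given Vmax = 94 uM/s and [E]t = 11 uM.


kcat = Vmax / [E]t
kcat = 94 / 11
kcat = 8.5455 s^-1

8.5455 s^-1


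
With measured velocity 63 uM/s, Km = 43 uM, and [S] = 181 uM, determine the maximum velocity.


Vmax = v * (Km + [S]) / [S]
Vmax = 63 * (43 + 181) / 181
Vmax = 77.9669 uM/s

77.9669 uM/s


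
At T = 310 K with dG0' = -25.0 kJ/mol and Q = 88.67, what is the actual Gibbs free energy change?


dG = dG0' + RT * ln(Q) / 1000
dG = -25.0 + 8.314 * 310 * ln(88.67) / 1000
dG = -13.4408 kJ/mol

-13.4408 kJ/mol


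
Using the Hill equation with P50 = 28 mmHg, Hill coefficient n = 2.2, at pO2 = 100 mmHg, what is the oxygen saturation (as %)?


Y = pO2^n / (P50^n + pO2^n)
Y = 100^2.2 / (28^2.2 + 100^2.2)
Y = 94.27%

94.27%


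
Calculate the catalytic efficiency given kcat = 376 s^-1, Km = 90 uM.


Catalytic efficiency = kcat / Km
= 376 / 90
= 4.1778 uM^-1*s^-1

4.1778 uM^-1*s^-1


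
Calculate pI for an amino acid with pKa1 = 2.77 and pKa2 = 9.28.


pI = (pKa1 + pKa2) / 2
pI = (2.77 + 9.28) / 2
pI = 6.025

6.025


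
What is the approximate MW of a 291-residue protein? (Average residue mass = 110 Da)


MW = n_residues * 110 Da
MW = 291 * 110
MW = 32010 Da

32010 Da


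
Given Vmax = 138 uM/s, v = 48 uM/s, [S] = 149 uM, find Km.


Km = [S] * (Vmax - v) / v
Km = 149 * (138 - 48) / 48
Km = 279.375 uM

279.375 uM


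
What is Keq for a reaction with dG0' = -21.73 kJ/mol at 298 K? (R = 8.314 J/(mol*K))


Keq = exp(-dG0 * 1000 / (R * T))
Keq = exp(-(-21.73) * 1000 / (8.314 * 298))
Keq = 6442.5748

6442.5748


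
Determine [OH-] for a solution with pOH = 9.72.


[OH-] = 10^(-pOH)
[OH-] = 10^(-9.72)
[OH-] = 1.905e-10 M

1.905e-10 M


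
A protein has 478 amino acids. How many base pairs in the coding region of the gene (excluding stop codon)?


Each amino acid = 1 codon = 3 bp
bp = 478 * 3 = 1434 bp

1434 bp


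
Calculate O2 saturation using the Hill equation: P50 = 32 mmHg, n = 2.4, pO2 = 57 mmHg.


Y = pO2^n / (P50^n + pO2^n)
Y = 57^2.4 / (32^2.4 + 57^2.4)
Y = 79.99%

79.99%


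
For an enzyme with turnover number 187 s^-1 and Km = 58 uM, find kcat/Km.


Catalytic efficiency = kcat / Km
= 187 / 58
= 3.2241 uM^-1*s^-1

3.2241 uM^-1*s^-1


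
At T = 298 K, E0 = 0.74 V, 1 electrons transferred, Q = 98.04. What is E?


E = E0 - (RT/nF) * ln(Q)
E = 0.74 - (8.314 * 298 / (1 * 96485)) * ln(98.04)
E = 0.6223 V

0.6223 V


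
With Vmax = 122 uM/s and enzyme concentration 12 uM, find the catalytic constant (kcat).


kcat = Vmax / [E]t
kcat = 122 / 12
kcat = 10.1667 s^-1

10.1667 s^-1


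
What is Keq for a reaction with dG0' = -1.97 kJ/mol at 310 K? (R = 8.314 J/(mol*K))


Keq = exp(-dG0 * 1000 / (R * T))
Keq = exp(-(-1.97) * 1000 / (8.314 * 310))
Keq = 2.1476

2.1476


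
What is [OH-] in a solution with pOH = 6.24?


[OH-] = 10^(-pOH)
[OH-] = 10^(-6.24)
[OH-] = 5.754e-07 M

5.754e-07 M


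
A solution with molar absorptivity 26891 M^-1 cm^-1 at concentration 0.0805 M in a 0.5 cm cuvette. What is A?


A = epsilon * c * l
A = 26891 * 0.0805 * 0.5
A = 1082.3628

1082.3628


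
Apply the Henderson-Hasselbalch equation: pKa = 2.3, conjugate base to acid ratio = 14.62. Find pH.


pH = pKa + log10([A-]/[HA])
pH = 2.3 + log10(14.62)
pH = 3.4649

3.4649


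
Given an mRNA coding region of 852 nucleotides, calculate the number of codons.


codons = nucleotides / 3
codons = 852 / 3 = 284

284


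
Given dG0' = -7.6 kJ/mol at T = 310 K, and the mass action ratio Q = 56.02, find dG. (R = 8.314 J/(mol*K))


dG = dG0' + RT * ln(Q) / 1000
dG = -7.6 + 8.314 * 310 * ln(56.02) / 1000
dG = 2.7756 kJ/mol

2.7756 kJ/mol


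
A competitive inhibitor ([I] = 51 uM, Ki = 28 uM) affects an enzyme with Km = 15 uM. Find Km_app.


Km_app = Km * (1 + [I]/Ki)
Km_app = 15 * (1 + 51/28)
Km_app = 42.3214 uM

42.3214 uM


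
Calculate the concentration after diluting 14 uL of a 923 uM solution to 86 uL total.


C2 = C1 * V1 / V2
C2 = 923 * 14 / 86
C2 = 150.2558 uM

150.2558 uM


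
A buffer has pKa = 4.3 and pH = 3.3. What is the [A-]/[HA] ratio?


[A-]/[HA] = 10^(pH - pKa)
= 10^(3.3 - 4.3)
= 0.1

0.1


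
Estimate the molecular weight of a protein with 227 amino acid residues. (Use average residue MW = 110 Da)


MW = n_residues * 110 Da
MW = 227 * 110
MW = 24970 Da

24970 Da


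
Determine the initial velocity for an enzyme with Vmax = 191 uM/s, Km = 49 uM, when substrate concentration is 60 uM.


v = Vmax * [S] / (Km + [S])
v = 191 * 60 / (49 + 60)
v = 105.1376 uM/s

105.1376 uM/s


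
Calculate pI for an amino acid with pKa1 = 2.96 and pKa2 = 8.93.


pI = (pKa1 + pKa2) / 2
pI = (2.96 + 8.93) / 2
pI = 5.945

5.945


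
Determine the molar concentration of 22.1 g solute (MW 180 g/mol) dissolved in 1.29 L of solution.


C = (mass / MW) / volume
C = (22.1 / 180) / 1.29
C = 0.0952 M

0.0952 M


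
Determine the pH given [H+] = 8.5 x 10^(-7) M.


pH = -log10([H+])
pH = -log10(8.5 x 10^(-7))
pH = 6.0706

6.0706


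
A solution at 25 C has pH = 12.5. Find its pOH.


pOH = 14 - pH
pOH = 14 - 12.5
pOH = 1.5

1.5


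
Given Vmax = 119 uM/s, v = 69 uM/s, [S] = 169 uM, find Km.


Km = [S] * (Vmax - v) / v
Km = 169 * (119 - 69) / 69
Km = 122.4638 uM

122.4638 uM


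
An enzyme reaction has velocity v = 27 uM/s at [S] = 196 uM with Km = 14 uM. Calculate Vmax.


Vmax = v * (Km + [S]) / [S]
Vmax = 27 * (14 + 196) / 196
Vmax = 28.9286 uM/s

28.9286 uM/s


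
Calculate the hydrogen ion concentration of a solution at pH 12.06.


[H+] = 10^(-pH)
[H+] = 10^(-12.06)
[H+] = 8.710e-13 M

8.710e-13 M


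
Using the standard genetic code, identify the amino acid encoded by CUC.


Standard genetic code lookup.
Codon CUC -> Leu

Leu


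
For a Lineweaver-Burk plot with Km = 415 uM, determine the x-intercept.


x-intercept = -1/Km
= -1/415
= -0.0024 1/uM

-0.0024 1/uM


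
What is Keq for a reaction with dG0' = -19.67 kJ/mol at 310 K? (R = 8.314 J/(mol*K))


Keq = exp(-dG0 * 1000 / (R * T))
Keq = exp(-(-19.67) * 1000 / (8.314 * 310))
Keq = 2062.965

2062.965


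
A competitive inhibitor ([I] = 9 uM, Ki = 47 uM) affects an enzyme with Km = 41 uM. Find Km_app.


Km_app = Km * (1 + [I]/Ki)
Km_app = 41 * (1 + 9/47)
Km_app = 48.8511 uM

48.8511 uM


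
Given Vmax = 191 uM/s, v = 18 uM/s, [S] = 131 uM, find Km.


Km = [S] * (Vmax - v) / v
Km = 131 * (191 - 18) / 18
Km = 1259.0556 uM

1259.0556 uM


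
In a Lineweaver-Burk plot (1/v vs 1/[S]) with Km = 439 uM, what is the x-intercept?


x-intercept = -1/Km
= -1/439
= -0.0023 1/uM

-0.0023 1/uM


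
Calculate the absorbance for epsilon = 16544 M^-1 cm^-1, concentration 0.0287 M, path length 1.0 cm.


A = epsilon * c * l
A = 16544 * 0.0287 * 1.0
A = 474.8128

474.8128


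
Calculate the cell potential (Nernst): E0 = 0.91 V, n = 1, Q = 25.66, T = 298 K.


E = E0 - (RT/nF) * ln(Q)
E = 0.91 - (8.314 * 298 / (1 * 96485)) * ln(25.66)
E = 0.8267 V

0.8267 V


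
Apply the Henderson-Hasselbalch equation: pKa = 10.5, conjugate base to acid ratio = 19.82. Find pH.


pH = pKa + log10([A-]/[HA])
pH = 10.5 + log10(19.82)
pH = 11.7971

11.7971


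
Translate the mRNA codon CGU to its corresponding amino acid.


Standard genetic code lookup.
Codon CGU -> Arg

Arg


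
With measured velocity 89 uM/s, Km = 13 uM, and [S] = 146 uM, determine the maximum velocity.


Vmax = v * (Km + [S]) / [S]
Vmax = 89 * (13 + 146) / 146
Vmax = 96.9247 uM/s

96.9247 uM/s


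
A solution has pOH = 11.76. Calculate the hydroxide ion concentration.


[OH-] = 10^(-pOH)
[OH-] = 10^(-11.76)
[OH-] = 1.738e-12 M

1.738e-12 M
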